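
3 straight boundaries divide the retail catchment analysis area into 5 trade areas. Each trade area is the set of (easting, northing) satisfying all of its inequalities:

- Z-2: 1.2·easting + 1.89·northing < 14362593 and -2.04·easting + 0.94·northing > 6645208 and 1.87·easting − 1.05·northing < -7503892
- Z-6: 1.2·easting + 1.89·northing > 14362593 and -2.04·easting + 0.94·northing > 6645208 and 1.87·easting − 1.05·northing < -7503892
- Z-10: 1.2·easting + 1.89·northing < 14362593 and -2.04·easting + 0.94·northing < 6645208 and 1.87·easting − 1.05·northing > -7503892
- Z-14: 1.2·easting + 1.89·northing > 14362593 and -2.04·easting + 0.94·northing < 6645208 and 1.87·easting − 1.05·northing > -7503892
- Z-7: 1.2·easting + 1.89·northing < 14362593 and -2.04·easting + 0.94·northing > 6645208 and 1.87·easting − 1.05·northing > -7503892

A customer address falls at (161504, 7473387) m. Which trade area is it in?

1.2·161504 + 1.89·7473387 = 14318506.230, which is < 14362593
-2.04·161504 + 0.94·7473387 = 6695515.620, which is > 6645208
1.87·161504 − 1.05·7473387 = -7545043.870, which is < -7503892
This sign pattern matches Z-2.

Z-2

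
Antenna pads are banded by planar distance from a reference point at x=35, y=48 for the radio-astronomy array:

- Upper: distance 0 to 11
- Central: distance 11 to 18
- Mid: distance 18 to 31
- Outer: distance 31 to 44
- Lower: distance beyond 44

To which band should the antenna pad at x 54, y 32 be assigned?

Mid

Distance = √((54−35)² + (32−48)²) = √(361.000 + 256.000) = 24.839.
18 ≤ 24.839 < 31 → Mid.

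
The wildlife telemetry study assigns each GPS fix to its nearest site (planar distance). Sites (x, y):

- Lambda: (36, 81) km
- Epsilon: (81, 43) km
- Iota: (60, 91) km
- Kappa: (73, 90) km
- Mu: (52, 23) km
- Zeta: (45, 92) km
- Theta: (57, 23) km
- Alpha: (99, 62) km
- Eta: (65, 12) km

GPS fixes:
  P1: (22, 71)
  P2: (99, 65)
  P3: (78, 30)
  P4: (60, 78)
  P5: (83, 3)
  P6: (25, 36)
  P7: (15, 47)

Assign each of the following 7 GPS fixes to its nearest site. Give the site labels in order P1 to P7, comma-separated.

Lambda, Alpha, Epsilon, Iota, Eta, Mu, Lambda

P1 → Lambda (d²=296.00)
P2 → Alpha (d²=9.00)
P3 → Epsilon (d²=178.00)
P4 → Iota (d²=169.00)
P5 → Eta (d²=405.00)
P6 → Mu (d²=898.00)
P7 → Lambda (d²=1597.00)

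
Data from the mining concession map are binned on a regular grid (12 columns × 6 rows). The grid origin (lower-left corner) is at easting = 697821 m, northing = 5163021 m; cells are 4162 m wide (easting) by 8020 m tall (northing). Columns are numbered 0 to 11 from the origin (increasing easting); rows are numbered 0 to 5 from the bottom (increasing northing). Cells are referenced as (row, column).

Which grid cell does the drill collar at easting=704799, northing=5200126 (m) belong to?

Column index: ⌊(704799 − 697821) / 4162⌋ = ⌊1.677⌋ = 1
Row offset from origin: ⌊(5200126 − 5163021) / 8020⌋ = ⌊4.627⌋ = 4 → row 4

(4, 1)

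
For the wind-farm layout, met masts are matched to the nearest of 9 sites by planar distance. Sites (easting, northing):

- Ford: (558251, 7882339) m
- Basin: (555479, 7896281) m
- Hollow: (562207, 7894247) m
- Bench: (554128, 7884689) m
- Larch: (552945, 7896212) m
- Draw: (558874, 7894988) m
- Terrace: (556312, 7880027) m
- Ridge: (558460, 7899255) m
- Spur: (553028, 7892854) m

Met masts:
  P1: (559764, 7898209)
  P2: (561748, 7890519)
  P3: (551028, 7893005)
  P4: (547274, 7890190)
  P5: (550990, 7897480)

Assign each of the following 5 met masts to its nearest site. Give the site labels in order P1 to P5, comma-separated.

P1 → Ridge (d²=2794532.00)
P2 → Hollow (d²=14108665.00)
P3 → Spur (d²=4022801.00)
P4 → Spur (d²=40205412.00)
P5 → Larch (d²=5429849.00)

Ridge, Hollow, Spur, Spur, Larch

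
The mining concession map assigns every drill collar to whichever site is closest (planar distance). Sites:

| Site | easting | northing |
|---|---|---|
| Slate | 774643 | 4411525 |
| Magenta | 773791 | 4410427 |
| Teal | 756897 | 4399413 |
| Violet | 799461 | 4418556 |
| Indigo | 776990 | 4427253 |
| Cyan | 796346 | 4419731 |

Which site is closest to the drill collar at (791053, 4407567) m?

Cyan

Squared distances to each site:
Slate: 284953864.000; Magenta: 306156244.000; Teal: 1233120052.000; Violet: 191452585.000; Indigo: 585306565.000; Cyan: 175978745.000.
Minimum at Cyan.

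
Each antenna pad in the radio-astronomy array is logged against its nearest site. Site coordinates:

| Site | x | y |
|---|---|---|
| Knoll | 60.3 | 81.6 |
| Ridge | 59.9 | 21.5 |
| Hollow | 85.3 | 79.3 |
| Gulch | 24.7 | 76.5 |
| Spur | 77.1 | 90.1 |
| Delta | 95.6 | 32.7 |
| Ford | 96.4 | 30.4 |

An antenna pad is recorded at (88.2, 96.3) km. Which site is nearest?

Squared distances to each site:
Knoll: 994.500; Ridge: 6395.930; Hollow: 297.410; Gulch: 4424.290; Spur: 161.650; Delta: 4099.720; Ford: 4410.050.
Minimum at Spur.

Spur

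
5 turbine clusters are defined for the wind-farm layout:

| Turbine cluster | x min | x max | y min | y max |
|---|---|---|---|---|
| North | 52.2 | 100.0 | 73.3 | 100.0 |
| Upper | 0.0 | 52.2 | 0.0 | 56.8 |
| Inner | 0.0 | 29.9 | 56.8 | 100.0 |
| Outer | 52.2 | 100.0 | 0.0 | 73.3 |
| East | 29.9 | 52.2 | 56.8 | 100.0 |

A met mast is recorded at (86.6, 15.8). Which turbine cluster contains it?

Outer

The point has x = 86.6 and y = 15.8.
Only Outer satisfies 52.2 ≤ x ≤ 100.0 and 0.0 ≤ y ≤ 73.3.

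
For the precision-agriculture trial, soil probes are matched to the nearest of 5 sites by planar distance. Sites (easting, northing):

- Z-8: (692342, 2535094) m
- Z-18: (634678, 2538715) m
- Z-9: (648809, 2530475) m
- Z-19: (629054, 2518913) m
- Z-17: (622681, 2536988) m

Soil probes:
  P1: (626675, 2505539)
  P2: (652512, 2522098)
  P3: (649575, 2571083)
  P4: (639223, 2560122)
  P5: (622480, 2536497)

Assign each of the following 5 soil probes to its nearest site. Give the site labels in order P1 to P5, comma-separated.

Z-19, Z-9, Z-18, Z-18, Z-17

P1 → Z-19 (d²=184523517.00)
P2 → Z-9 (d²=83886338.00)
P3 → Z-18 (d²=1269608033.00)
P4 → Z-18 (d²=478916674.00)
P5 → Z-17 (d²=281482.00)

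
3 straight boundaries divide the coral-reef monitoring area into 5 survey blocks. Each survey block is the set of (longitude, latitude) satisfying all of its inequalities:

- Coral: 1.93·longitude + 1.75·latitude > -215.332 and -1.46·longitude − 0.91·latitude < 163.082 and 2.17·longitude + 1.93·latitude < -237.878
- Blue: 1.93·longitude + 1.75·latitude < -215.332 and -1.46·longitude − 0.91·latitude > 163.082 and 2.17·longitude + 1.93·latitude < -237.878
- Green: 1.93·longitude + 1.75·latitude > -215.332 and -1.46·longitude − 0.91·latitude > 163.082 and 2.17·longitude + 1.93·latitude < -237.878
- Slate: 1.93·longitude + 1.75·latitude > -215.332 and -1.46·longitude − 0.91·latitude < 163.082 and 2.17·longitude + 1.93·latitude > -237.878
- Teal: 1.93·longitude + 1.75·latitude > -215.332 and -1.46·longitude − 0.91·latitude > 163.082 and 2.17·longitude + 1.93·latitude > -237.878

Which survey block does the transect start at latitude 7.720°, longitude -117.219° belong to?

Green

1.93·-117.219 + 1.75·7.720 = -212.723, which is > -215.332
-1.46·-117.219 − 0.91·7.720 = 164.115, which is > 163.082
2.17·-117.219 + 1.93·7.720 = -239.466, which is < -237.878
This sign pattern matches Green.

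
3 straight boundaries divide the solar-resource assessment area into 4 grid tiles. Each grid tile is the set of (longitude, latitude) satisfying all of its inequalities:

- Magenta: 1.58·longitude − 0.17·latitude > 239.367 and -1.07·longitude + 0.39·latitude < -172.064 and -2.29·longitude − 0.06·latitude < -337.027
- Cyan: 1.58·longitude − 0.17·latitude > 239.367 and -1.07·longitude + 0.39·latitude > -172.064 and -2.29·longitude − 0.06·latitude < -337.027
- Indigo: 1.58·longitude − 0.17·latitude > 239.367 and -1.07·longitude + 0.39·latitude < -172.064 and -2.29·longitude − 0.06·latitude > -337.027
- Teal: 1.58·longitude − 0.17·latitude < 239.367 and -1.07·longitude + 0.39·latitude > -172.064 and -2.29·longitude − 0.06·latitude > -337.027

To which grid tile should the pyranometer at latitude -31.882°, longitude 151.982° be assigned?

Magenta

1.58·151.982 − 0.17·-31.882 = 245.552, which is > 239.367
-1.07·151.982 + 0.39·-31.882 = -175.055, which is < -172.064
-2.29·151.982 − 0.06·-31.882 = -346.126, which is < -337.027
This sign pattern matches Magenta.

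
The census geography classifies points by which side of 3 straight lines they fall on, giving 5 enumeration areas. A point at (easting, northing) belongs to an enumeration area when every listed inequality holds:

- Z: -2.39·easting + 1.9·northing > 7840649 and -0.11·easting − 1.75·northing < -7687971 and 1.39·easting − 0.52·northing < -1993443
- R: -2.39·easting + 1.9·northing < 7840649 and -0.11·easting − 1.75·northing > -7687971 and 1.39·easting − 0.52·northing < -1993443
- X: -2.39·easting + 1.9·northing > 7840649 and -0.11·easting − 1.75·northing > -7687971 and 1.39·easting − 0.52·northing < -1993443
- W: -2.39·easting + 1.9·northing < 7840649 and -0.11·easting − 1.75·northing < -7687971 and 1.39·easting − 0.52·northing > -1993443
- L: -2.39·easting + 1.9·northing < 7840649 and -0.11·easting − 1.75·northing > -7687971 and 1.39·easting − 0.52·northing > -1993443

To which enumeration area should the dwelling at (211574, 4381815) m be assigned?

W

-2.39·211574 + 1.9·4381815 = 7819786.640, which is < 7840649
-0.11·211574 − 1.75·4381815 = -7691449.390, which is < -7687971
1.39·211574 − 0.52·4381815 = -1984455.940, which is > -1993443
This sign pattern matches W.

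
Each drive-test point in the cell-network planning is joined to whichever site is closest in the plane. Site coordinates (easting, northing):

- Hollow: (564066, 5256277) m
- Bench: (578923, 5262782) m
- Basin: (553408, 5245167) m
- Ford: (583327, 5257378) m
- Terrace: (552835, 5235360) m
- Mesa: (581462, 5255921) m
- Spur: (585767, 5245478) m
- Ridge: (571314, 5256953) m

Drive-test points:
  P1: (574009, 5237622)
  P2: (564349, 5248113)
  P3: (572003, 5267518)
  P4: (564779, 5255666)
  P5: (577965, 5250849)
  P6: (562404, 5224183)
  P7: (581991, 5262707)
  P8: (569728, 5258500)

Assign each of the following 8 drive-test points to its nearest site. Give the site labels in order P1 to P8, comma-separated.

Spur, Hollow, Bench, Hollow, Mesa, Terrace, Bench, Ridge

P1 → Spur (d²=199967300.00)
P2 → Hollow (d²=66730985.00)
P3 → Bench (d²=70316096.00)
P4 → Hollow (d²=881690.00)
P5 → Mesa (d²=37954193.00)
P6 → Terrace (d²=216491090.00)
P7 → Bench (d²=9418249.00)
P8 → Ridge (d²=4908605.00)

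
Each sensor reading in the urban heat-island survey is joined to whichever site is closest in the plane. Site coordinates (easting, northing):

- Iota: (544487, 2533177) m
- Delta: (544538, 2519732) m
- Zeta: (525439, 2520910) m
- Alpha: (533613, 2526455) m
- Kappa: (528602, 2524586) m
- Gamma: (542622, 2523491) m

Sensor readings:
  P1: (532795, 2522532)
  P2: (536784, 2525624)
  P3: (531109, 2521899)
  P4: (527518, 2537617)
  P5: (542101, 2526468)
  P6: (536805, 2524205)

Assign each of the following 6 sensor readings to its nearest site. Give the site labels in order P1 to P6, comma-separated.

P1 → Alpha (d²=16059053.00)
P2 → Alpha (d²=10745802.00)
P3 → Kappa (d²=13505018.00)
P4 → Alpha (d²=161739269.00)
P5 → Gamma (d²=9133970.00)
P6 → Alpha (d²=15251364.00)

Alpha, Alpha, Kappa, Alpha, Gamma, Alpha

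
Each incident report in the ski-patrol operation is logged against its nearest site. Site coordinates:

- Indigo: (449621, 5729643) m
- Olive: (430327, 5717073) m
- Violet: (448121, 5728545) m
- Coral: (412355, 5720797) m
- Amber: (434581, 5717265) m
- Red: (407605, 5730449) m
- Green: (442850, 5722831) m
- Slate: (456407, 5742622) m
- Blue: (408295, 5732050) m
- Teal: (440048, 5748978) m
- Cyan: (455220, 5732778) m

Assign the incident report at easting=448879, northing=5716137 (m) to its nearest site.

Squared distances to each site:
Indigo: 182962600.000; Olive: 345052800.000; Violet: 154533028.000; Coral: 1355718176.000; Amber: 205705188.000; Red: 1908376420.000; Green: 81158477.000; Slate: 758126009.000; Blue: 1900284625.000; Teal: 1156517842.000; Cyan: 317131162.000.
Minimum at Green.

Green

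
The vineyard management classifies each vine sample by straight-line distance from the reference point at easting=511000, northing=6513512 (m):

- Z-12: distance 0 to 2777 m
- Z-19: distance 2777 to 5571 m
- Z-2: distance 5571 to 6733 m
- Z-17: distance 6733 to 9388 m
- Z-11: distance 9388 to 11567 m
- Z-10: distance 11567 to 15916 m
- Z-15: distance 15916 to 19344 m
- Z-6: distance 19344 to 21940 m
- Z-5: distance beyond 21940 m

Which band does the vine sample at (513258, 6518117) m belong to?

Distance = √((513258−511000)² + (6518117−6513512)²) = √(5098564.000 + 21206025.000) = 5128.800 m.
2777 ≤ 5128.800 < 5571 → Z-19.

Z-19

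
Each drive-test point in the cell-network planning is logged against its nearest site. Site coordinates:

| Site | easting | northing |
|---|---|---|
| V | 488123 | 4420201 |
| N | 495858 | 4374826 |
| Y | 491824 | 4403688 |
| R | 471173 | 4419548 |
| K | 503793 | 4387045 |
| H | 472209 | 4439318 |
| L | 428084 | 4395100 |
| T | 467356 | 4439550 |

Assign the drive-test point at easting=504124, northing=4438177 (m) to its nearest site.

V

Squared distances to each site:
V: 579168577.000; N: 4081675957.000; Y: 1340781121.000; R: 1432808042.000; K: 2614590985.000; H: 1019869106.000; L: 7637709529.000; T: 1353770953.000.
Minimum at V.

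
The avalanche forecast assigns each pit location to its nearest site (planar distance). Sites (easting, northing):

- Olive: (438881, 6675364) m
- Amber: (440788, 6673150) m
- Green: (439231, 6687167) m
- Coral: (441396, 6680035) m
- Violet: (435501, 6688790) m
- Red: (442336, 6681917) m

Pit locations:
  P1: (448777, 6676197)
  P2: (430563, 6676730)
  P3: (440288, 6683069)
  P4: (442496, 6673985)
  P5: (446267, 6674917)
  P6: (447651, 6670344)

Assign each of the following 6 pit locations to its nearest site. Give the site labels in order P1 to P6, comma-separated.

P1 → Coral (d²=69209405.00)
P2 → Olive (d²=71055080.00)
P3 → Red (d²=5521408.00)
P4 → Amber (d²=3614489.00)
P5 → Amber (d²=33141730.00)
P6 → Amber (d²=54974405.00)

Coral, Olive, Red, Amber, Amber, Amber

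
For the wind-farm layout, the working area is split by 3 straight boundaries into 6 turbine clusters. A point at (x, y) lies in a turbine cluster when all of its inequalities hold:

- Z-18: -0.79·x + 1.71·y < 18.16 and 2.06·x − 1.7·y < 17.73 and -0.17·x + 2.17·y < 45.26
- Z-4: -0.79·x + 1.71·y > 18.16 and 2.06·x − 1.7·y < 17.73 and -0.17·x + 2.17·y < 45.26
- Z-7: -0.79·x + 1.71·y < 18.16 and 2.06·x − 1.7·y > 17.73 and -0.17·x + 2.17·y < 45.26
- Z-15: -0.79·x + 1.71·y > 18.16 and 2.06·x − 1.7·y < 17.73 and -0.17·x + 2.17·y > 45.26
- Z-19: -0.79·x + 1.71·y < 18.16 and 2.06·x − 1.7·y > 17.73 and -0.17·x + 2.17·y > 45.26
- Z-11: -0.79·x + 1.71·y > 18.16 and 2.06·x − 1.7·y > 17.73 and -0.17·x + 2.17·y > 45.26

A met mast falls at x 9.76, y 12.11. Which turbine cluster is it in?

-0.79·9.76 + 1.71·12.11 = 12.998, which is < 18.16
2.06·9.76 − 1.7·12.11 = -0.481, which is < 17.73
-0.17·9.76 + 2.17·12.11 = 24.619, which is < 45.26
This sign pattern matches Z-18.

Z-18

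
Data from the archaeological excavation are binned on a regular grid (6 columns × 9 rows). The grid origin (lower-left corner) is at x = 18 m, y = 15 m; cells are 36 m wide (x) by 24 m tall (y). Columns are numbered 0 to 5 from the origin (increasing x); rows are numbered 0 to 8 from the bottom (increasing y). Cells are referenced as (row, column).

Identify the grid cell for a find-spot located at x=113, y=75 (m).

Column index: ⌊(113 − 18) / 36⌋ = ⌊2.639⌋ = 2
Row offset from origin: ⌊(75 − 15) / 24⌋ = ⌊2.500⌋ = 2 → row 2

(2, 2)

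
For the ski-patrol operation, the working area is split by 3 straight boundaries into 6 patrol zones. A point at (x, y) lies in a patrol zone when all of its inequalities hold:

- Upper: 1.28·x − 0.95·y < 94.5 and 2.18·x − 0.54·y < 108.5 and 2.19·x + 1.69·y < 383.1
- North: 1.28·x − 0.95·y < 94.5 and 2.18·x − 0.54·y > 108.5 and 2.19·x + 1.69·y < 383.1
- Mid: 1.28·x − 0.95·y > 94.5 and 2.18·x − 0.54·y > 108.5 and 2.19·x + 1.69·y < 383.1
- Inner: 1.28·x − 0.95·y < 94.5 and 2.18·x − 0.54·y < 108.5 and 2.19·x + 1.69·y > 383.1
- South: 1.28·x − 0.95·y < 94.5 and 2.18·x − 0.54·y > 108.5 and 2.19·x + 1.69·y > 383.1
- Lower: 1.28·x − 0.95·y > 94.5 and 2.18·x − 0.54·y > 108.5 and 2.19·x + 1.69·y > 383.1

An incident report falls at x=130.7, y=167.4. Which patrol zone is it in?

1.28·130.7 − 0.95·167.4 = 8.266, which is < 94.5
2.18·130.7 − 0.54·167.4 = 194.530, which is > 108.5
2.19·130.7 + 1.69·167.4 = 569.139, which is > 383.1
This sign pattern matches South.

South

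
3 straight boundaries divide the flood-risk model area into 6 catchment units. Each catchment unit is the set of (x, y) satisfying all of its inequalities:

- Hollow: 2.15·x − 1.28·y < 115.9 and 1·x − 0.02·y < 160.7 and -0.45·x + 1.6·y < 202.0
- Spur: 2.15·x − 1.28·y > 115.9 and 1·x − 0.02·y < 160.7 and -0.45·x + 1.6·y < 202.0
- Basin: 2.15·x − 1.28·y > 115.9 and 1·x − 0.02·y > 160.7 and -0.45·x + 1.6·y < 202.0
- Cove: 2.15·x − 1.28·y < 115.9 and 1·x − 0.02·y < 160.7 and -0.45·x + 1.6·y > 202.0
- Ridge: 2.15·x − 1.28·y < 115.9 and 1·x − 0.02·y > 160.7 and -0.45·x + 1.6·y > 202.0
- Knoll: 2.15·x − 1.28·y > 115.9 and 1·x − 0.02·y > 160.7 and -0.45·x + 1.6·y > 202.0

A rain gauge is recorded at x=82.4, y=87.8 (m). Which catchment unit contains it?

Hollow

2.15·82.4 − 1.28·87.8 = 64.776, which is < 115.9
1·82.4 − 0.02·87.8 = 80.644, which is < 160.7
-0.45·82.4 + 1.6·87.8 = 103.400, which is < 202.0
This sign pattern matches Hollow.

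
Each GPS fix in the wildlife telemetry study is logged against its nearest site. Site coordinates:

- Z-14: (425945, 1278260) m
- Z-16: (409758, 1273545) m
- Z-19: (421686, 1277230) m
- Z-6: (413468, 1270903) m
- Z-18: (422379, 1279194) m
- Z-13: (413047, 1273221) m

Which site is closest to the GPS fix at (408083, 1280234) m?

Squared distances to each site:
Z-14: 322947720.000; Z-16: 47548346.000; Z-19: 194065625.000; Z-6: 116065786.000; Z-18: 205457216.000; Z-13: 73823465.000.
Minimum at Z-16.

Z-16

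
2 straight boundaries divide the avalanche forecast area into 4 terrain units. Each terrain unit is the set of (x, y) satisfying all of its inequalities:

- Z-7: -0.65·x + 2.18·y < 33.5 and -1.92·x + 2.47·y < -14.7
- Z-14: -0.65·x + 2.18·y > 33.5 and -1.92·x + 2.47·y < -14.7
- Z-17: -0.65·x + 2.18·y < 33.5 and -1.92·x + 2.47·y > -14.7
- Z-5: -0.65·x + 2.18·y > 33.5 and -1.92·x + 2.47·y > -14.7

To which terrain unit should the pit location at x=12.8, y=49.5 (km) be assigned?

Z-5

-0.65·12.8 + 2.18·49.5 = 99.590, which is > 33.5
-1.92·12.8 + 2.47·49.5 = 97.689, which is > -14.7
This sign pattern matches Z-5.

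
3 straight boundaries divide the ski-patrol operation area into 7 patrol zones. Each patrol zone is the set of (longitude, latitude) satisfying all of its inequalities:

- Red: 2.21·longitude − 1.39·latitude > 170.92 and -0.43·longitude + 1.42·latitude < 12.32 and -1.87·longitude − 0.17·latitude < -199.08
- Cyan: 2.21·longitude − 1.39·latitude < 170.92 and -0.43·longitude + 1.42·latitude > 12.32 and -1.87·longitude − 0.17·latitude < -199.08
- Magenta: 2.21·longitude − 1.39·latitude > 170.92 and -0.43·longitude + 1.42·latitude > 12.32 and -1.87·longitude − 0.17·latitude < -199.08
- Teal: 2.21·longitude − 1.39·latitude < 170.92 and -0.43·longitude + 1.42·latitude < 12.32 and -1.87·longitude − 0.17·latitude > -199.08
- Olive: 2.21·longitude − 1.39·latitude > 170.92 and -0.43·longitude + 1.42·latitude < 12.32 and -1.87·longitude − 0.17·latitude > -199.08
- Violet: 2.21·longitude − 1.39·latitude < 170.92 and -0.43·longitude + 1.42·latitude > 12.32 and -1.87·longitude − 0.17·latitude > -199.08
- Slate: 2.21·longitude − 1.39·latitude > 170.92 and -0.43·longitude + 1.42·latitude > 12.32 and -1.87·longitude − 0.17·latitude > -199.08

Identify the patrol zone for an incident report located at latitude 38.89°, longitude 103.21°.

Red

2.21·103.21 − 1.39·38.89 = 174.037, which is > 170.92
-0.43·103.21 + 1.42·38.89 = 10.843, which is < 12.32
-1.87·103.21 − 0.17·38.89 = -199.614, which is < -199.08
This sign pattern matches Red.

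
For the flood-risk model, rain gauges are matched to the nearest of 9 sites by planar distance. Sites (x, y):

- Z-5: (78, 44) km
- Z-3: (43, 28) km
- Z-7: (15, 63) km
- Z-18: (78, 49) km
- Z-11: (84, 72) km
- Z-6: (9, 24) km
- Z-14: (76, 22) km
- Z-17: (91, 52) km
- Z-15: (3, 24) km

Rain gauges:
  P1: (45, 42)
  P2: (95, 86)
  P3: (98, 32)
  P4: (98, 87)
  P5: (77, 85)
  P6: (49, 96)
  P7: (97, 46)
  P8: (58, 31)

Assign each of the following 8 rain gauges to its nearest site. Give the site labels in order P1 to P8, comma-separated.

P1 → Z-3 (d²=200.00)
P2 → Z-11 (d²=317.00)
P3 → Z-17 (d²=449.00)
P4 → Z-11 (d²=421.00)
P5 → Z-11 (d²=218.00)
P6 → Z-11 (d²=1801.00)
P7 → Z-17 (d²=72.00)
P8 → Z-3 (d²=234.00)

Z-3, Z-11, Z-17, Z-11, Z-11, Z-11, Z-17, Z-3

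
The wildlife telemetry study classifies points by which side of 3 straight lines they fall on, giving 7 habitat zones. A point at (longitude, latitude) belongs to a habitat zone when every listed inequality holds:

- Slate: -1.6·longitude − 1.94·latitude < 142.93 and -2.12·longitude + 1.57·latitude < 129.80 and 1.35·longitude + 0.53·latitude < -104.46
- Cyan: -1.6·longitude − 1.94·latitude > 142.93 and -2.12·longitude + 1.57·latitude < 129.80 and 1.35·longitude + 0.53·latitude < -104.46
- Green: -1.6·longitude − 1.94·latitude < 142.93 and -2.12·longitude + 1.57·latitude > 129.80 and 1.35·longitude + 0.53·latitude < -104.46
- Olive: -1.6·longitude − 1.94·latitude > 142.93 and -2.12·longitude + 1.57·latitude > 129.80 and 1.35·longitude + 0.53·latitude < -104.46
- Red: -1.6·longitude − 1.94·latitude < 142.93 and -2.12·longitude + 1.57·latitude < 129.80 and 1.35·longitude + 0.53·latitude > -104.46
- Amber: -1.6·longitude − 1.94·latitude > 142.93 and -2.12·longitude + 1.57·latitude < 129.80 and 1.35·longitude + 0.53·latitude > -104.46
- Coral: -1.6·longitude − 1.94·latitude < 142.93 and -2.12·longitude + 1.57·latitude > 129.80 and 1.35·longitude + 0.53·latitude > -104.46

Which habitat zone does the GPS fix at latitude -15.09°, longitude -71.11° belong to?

Amber

-1.6·-71.11 − 1.94·-15.09 = 143.051, which is > 142.93
-2.12·-71.11 + 1.57·-15.09 = 127.062, which is < 129.80
1.35·-71.11 + 0.53·-15.09 = -103.996, which is > -104.46
This sign pattern matches Amber.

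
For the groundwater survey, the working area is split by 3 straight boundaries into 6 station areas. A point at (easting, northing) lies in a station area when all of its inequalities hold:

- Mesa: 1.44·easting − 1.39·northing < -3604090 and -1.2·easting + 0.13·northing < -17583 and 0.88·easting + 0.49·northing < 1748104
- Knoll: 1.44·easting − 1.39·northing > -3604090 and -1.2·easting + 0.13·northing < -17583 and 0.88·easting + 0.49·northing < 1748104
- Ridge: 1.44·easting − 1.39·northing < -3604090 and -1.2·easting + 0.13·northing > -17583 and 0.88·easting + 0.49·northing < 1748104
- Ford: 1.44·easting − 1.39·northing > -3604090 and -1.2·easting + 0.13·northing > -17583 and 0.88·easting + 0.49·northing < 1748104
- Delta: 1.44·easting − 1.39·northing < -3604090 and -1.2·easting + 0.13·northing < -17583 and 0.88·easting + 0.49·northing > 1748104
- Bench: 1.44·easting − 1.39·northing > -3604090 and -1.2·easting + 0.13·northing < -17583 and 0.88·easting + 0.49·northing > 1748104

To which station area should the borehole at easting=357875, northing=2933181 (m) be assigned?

Bench

1.44·357875 − 1.39·2933181 = -3561781.590, which is > -3604090
-1.2·357875 + 0.13·2933181 = -48136.470, which is < -17583
0.88·357875 + 0.49·2933181 = 1752188.690, which is > 1748104
This sign pattern matches Bench.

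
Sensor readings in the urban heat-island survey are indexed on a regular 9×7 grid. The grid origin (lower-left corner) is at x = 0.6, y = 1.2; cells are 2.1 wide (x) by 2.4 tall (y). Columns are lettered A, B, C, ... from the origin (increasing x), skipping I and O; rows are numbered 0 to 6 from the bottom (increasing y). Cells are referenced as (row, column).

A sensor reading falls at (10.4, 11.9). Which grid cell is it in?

Column index: ⌊(10.4 − 0.6) / 2.1⌋ = ⌊4.667⌋ = 4 → column E
Row offset from origin: ⌊(11.9 − 1.2) / 2.4⌋ = ⌊4.458⌋ = 4 → row 4

(4, E)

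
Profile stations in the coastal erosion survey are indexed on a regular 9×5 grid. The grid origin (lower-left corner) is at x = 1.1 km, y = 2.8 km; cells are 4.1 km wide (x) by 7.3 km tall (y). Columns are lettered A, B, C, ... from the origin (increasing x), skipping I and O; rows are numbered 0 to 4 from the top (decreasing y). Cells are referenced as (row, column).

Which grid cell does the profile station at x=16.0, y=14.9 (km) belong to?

(3, D)

Column index: ⌊(16.0 − 1.1) / 4.1⌋ = ⌊3.634⌋ = 3 → column D
Row offset from origin: ⌊(14.9 − 2.8) / 7.3⌋ = ⌊1.658⌋ = 1 → row 3 (counted from top)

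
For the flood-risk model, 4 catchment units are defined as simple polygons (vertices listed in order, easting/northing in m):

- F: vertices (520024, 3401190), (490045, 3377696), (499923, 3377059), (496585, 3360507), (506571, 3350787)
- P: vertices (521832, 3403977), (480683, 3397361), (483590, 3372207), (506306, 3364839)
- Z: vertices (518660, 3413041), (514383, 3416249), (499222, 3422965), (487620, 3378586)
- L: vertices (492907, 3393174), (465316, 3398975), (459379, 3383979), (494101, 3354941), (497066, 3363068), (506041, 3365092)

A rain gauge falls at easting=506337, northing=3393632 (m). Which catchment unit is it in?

P

Cast a ray rightward from (506337, 3393632). For each polygon, the edges (by vertex number in listed order) whose endpoints lie on opposite sides of northing = 3393632, where each meets that height, and whether that is right or left of the point:
F: 1–2 at easting≈510379.8 (right), 5–1 at easting≈518006.7 (right) → 2 crossings.
P: 2–3 at easting≈481114.0 (left), 4–1 at easting≈517728.2 (right) → 1 crossing.
Z: 3–4 at easting≈491553.5 (left), 4–1 at easting≈501174.7 (left) → 0 crossings.
L: 1–2 at easting≈490728.6 (left), 2–3 at easting≈463200.7 (left) → 0 crossings.
Only P has an odd count, so the point is inside P.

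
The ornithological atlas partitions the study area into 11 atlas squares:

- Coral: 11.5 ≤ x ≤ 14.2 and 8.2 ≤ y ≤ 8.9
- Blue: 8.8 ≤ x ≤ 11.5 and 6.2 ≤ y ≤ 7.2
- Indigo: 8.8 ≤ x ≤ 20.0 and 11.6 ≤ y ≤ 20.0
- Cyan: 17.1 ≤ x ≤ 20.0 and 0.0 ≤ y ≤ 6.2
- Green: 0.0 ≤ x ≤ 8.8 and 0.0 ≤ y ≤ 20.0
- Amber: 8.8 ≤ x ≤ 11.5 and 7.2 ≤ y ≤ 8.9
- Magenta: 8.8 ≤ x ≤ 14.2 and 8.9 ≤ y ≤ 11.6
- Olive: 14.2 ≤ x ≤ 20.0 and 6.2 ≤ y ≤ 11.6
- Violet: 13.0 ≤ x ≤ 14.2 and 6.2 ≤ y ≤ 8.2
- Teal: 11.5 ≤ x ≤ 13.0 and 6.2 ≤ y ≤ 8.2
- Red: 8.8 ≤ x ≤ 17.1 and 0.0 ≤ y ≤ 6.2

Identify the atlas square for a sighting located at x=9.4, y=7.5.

Amber

The point has x = 9.4 and y = 7.5.
Only Amber satisfies 8.8 ≤ x ≤ 11.5 and 7.2 ≤ y ≤ 8.9.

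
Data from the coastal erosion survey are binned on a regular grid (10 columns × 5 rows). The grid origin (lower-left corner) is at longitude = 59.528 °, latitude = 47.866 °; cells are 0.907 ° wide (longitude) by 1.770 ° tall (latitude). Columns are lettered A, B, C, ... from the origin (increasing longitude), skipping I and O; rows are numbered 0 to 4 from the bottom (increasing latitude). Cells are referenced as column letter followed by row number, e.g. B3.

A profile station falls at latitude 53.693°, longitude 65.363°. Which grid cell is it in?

Column index: ⌊(65.363 − 59.528) / 0.907⌋ = ⌊6.433⌋ = 6 → column G
Row offset from origin: ⌊(53.693 − 47.866) / 1.770⌋ = ⌊3.292⌋ = 3 → row 3

G3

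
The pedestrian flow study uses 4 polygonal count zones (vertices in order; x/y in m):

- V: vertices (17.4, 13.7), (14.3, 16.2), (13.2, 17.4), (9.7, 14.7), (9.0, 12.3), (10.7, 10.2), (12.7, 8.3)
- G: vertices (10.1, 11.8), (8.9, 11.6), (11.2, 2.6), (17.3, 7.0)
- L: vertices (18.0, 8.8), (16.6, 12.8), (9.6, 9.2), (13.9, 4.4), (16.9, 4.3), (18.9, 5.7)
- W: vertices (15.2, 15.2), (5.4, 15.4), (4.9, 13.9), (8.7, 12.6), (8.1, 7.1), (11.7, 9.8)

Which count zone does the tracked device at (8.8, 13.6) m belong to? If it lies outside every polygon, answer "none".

Cast a ray rightward from (8.8, 13.6). For each polygon, the edges (by vertex number in listed order) whose endpoints lie on opposite sides of y = 13.6, where each meets that height, and whether that is right or left of the point:
V: 4–5 at x≈9.38 (right), 7–1 at x≈17.31 (right) → 2 crossings.
G: no edge straddles that height → 0 crossings.
L: no edge straddles that height → 0 crossings.
W: 3–4 at x≈5.78 (left), 6–1 at x≈14.16 (right) → 1 crossing.
Only W has an odd count, so the point is inside W.

W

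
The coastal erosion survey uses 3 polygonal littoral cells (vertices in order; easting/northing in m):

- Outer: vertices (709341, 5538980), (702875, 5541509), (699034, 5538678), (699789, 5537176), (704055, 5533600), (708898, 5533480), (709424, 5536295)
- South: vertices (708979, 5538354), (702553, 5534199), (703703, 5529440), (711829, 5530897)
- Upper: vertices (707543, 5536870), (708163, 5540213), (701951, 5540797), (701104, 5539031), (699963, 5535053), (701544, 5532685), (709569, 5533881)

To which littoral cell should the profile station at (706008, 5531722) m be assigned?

Cast a ray rightward from (706008, 5531722). For each polygon, the edges (by vertex number in listed order) whose endpoints lie on opposite sides of northing = 5531722, where each meets that height, and whether that is right or left of the point:
Outer: no edge straddles that height → 0 crossings.
South: 2–3 at easting≈703151.6 (left), 4–1 at easting≈711513.7 (right) → 1 crossing.
Upper: no edge straddles that height → 0 crossings.
Only South has an odd count, so the point is inside South.

South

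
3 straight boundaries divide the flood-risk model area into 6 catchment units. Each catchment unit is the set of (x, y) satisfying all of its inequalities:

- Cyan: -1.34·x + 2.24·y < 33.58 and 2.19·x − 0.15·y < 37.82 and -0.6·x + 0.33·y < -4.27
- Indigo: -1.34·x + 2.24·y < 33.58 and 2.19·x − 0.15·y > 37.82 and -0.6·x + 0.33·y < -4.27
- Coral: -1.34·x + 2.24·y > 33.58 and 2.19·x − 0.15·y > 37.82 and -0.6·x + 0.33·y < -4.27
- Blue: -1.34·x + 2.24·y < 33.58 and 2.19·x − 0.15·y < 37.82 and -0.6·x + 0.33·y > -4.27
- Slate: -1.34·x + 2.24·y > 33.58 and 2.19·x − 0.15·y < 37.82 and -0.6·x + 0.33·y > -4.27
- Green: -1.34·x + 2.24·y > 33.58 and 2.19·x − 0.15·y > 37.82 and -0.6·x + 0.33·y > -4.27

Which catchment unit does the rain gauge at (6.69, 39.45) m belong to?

Slate

-1.34·6.69 + 2.24·39.45 = 79.403, which is > 33.58
2.19·6.69 − 0.15·39.45 = 8.734, which is < 37.82
-0.6·6.69 + 0.33·39.45 = 9.005, which is > -4.27
This sign pattern matches Slate.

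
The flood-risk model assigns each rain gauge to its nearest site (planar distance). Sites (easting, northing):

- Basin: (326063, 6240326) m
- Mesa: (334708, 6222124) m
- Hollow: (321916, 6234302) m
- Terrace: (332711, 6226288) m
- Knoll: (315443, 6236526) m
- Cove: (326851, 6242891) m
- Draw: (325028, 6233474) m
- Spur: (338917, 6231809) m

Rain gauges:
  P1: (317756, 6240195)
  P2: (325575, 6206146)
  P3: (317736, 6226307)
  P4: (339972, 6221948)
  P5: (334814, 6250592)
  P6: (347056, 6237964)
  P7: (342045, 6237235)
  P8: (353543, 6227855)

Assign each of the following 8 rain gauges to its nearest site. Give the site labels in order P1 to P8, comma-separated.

Knoll, Mesa, Hollow, Mesa, Cove, Spur, Spur, Spur

P1 → Knoll (d²=18811530.00)
P2 → Mesa (d²=338708173.00)
P3 → Hollow (d²=81392425.00)
P4 → Mesa (d²=27740672.00)
P5 → Cove (d²=122714770.00)
P6 → Spur (d²=104127346.00)
P7 → Spur (d²=39225860.00)
P8 → Spur (d²=229553992.00)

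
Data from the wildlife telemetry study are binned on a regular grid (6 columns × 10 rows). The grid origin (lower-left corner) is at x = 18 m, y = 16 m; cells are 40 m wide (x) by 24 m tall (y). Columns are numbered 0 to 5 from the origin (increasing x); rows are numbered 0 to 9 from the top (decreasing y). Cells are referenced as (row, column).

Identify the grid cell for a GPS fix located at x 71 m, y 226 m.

(1, 1)

Column index: ⌊(71 − 18) / 40⌋ = ⌊1.325⌋ = 1
Row offset from origin: ⌊(226 − 16) / 24⌋ = ⌊8.750⌋ = 8 → row 1 (counted from top)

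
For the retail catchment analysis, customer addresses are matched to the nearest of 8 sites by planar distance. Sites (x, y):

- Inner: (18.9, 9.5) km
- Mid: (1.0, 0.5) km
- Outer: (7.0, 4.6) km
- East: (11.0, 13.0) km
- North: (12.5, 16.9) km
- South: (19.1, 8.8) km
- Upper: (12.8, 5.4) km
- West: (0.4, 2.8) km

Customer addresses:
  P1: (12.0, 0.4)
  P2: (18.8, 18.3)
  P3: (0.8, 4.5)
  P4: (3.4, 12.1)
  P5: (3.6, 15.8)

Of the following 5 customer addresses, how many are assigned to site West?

1

P1 → Upper
P2 → North
P3 → West
P4 → East
P5 → East
1 of the 5 goes to West.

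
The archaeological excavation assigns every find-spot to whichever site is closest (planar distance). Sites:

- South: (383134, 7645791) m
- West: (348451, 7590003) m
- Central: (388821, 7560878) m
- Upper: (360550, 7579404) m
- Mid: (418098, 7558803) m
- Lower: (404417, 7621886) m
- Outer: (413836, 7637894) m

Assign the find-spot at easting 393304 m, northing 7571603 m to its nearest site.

Squared distances to each site:
South: 5607288244.000; West: 2350351609.000; Central: 135122914.000; Upper: 1133680117.000; Mid: 778582436.000; Lower: 2651878858.000; Outer: 4816059705.000.
Minimum at Central.

Central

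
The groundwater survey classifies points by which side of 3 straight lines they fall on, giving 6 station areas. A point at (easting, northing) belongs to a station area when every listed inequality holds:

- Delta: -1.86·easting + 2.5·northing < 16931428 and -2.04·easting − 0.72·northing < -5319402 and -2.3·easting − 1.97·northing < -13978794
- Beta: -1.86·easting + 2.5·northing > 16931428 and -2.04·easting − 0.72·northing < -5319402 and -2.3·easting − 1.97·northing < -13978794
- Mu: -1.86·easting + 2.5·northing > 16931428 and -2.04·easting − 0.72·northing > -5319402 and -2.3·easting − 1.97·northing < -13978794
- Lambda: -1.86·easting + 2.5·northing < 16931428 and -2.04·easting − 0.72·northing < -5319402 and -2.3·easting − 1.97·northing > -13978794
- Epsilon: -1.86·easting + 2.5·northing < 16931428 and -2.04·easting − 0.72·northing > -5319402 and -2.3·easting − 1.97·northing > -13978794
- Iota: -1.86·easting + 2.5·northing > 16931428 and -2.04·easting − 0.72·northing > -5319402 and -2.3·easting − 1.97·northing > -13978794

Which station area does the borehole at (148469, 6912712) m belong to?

Iota

-1.86·148469 + 2.5·6912712 = 17005627.660, which is > 16931428
-2.04·148469 − 0.72·6912712 = -5280029.400, which is > -5319402
-2.3·148469 − 1.97·6912712 = -13959521.340, which is > -13978794
This sign pattern matches Iota.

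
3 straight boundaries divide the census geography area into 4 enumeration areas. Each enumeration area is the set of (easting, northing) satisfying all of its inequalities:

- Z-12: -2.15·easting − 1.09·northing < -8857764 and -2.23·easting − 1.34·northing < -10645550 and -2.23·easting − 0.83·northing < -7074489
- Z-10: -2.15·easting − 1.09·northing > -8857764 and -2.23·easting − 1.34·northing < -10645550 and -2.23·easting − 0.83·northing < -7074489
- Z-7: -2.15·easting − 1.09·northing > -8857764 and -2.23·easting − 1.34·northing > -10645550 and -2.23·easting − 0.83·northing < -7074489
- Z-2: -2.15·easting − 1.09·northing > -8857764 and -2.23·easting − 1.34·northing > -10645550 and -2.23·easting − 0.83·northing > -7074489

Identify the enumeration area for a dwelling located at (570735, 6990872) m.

Z-7

-2.15·570735 − 1.09·6990872 = -8847130.730, which is > -8857764
-2.23·570735 − 1.34·6990872 = -10640507.530, which is > -10645550
-2.23·570735 − 0.83·6990872 = -7075162.810, which is < -7074489
This sign pattern matches Z-7.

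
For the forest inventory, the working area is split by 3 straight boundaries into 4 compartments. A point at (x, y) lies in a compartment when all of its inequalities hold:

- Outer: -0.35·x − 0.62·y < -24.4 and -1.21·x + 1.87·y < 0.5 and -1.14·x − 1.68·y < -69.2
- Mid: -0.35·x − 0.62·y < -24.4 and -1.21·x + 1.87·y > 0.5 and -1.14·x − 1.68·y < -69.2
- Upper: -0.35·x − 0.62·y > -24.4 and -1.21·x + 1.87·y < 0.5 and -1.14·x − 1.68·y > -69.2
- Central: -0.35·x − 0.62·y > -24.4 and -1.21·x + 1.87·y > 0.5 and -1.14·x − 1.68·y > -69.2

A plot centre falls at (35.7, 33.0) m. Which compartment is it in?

-0.35·35.7 − 0.62·33.0 = -32.955, which is < -24.4
-1.21·35.7 + 1.87·33.0 = 18.513, which is > 0.5
-1.14·35.7 − 1.68·33.0 = -96.138, which is < -69.2
This sign pattern matches Mid.

Mid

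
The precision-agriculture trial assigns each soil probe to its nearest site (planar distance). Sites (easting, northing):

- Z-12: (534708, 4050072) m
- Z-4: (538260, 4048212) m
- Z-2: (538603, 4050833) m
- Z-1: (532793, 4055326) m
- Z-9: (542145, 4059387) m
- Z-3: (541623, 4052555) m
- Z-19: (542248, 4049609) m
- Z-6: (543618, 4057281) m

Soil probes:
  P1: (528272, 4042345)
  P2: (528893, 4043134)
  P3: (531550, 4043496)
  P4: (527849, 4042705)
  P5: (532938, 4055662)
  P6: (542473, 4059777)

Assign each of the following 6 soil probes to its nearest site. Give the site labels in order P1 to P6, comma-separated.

Z-12, Z-12, Z-12, Z-12, Z-1, Z-9

P1 → Z-12 (d²=101128625.00)
P2 → Z-12 (d²=81950069.00)
P3 → Z-12 (d²=53216740.00)
P4 → Z-12 (d²=101318570.00)
P5 → Z-1 (d²=133921.00)
P6 → Z-9 (d²=259684.00)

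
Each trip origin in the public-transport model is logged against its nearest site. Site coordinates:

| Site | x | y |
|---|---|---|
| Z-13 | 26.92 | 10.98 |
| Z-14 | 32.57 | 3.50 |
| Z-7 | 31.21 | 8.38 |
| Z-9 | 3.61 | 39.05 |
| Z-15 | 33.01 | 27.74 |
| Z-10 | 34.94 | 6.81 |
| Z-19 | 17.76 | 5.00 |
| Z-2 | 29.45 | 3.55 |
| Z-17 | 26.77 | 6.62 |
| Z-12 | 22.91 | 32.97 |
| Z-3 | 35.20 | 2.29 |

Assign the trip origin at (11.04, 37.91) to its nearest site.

Squared distances to each site:
Z-13: 977.399; Z-14: 1647.589; Z-7: 1278.850; Z-9: 56.504; Z-15: 586.110; Z-10: 1538.420; Z-19: 1128.226; Z-2: 1519.538; Z-17: 1226.497; Z-12: 165.300; Z-3: 1852.490.
Minimum at Z-9.

Z-9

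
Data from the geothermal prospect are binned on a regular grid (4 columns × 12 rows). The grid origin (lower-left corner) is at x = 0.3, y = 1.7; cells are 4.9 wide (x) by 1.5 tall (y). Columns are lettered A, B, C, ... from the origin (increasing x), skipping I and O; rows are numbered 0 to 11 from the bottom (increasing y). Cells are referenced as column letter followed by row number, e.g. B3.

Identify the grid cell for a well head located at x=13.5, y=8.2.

Column index: ⌊(13.5 − 0.3) / 4.9⌋ = ⌊2.694⌋ = 2 → column C
Row offset from origin: ⌊(8.2 − 1.7) / 1.5⌋ = ⌊4.333⌋ = 4 → row 4

C4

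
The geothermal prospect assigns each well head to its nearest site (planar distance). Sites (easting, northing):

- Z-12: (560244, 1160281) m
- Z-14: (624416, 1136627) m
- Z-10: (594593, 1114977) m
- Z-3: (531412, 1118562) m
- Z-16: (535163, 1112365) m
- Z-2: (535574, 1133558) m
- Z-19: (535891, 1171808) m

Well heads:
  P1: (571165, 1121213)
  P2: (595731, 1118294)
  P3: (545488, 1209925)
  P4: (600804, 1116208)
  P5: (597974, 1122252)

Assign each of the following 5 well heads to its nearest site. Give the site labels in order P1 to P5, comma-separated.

Z-10, Z-10, Z-19, Z-10, Z-10

P1 → Z-10 (d²=587758880.00)
P2 → Z-10 (d²=12297533.00)
P3 → Z-19 (d²=1545008098.00)
P4 → Z-10 (d²=40091882.00)
P5 → Z-10 (d²=64356786.00)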